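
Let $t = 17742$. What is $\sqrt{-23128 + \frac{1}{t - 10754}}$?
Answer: $\frac{3 i \sqrt{31371939429}}{3494} \approx 152.08 i$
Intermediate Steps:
$\sqrt{-23128 + \frac{1}{t - 10754}} = \sqrt{-23128 + \frac{1}{17742 - 10754}} = \sqrt{-23128 + \frac{1}{6988}} = \sqrt{- \frac{161618463}{6988}} = \frac{3 i \sqrt{31371939429}}{3494}$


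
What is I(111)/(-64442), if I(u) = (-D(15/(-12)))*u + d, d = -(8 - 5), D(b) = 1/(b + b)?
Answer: -207/322210 ≈ -0.00064244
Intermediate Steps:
D(b) = 1/(2*b)
d = -3 (d = -1*3 = -3)
I(u) = -3 + 2*u/5 (I(u) = (-1/(2*(15/(-12))))*u - 3 = (-1/(2*(15*(-1/12))))*u - 3 = (-1/(2*(-5/4)))*u - 3 = (-(-4)/(2*5))*u - 3 = (-1*(-⅖))*u - 3 = 2*u/5 - 3 = -3 + 2*u/5)
I(111)/(-64442) = (-3 + (⅖)*111)/(-64442) = (-3 + 222/5)*(-1/64442) = (207/5)*(-1/64442) = -207/322210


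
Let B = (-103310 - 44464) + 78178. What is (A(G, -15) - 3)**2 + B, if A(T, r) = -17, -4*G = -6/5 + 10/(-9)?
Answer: -69196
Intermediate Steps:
G = 26/45 (G = -(-6/5 + 10/(-9))/4 = -(-6*1/5 + 10*(-1/9))/4 = -(-6/5 - 10/9)/4 = -1/4*(-104/45) = 26/45 ≈ 0.57778)
B = -69596 (B = -147774 + 78178 = -69596)
(A(G, -15) - 3)**2 + B = (-17 - 3)**2 - 69596 = (-20)**2 - 69596 = 400 - 69596 = -69196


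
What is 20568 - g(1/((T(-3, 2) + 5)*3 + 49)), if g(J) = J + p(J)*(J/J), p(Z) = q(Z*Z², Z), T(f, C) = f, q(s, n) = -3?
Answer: 1131404/55 ≈ 20571.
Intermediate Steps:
p(Z) = -3
g(J) = -3 + J (g(J) = J - 3*J/J = J - 3*1 = J - 3 = -3 + J)
20568 - g(1/((T(-3, 2) + 5)*3 + 49)) = 20568 - (-3 + 1/((-3 + 5)*3 + 49)) = 20568 - (-3 + 1/(2*3 + 49)) = 20568 - (-3 + 1/(6 + 49)) = 20568 - (-3 + 1/55) = 20568 - 1*(-164/55) = 20568 + 164/55 = 1131404/55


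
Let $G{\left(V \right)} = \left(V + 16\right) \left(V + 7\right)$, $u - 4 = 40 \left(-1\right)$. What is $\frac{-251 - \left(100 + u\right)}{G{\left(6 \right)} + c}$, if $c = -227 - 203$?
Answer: $\frac{35}{16} \approx 2.1875$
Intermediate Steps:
$u = -36$ ($u = 4 + 40 \left(-1\right) = 4 - 40 = -36$)
$c = -430$
$G{\left(V \right)} = \left(7 + V\right) \left(16 + V\right)$ ($G{\left(V \right)} = \left(16 + V\right) \left(7 + V\right) = \left(7 + V\right) \left(16 + V\right)$)
$\frac{-251 - \left(100 + u\right)}{G{\left(6 \right)} + c} = \frac{-251 - 64}{\left(112 + 6^{2} + 23 \cdot 6\right) - 430} = \frac{-251 + \left(-100 + 36\right)}{\left(112 + 36 + 138\right) - 430} = \frac{-251 - 64}{286 - 430} = - \frac{315}{-144} = \left(-315\right) \left(- \frac{1}{144}\right) = \frac{35}{16}$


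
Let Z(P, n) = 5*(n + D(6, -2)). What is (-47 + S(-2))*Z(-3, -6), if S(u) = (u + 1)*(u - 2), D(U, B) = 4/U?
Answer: 3440/3 ≈ 1146.7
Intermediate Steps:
Z(P, n) = 10/3 + 5*n (Z(P, n) = 5*(n + 4/6) = 5*(n + 4*(1/6)) = 5*(n + 2/3) = 5*(2/3 + n) = 10/3 + 5*n)
S(u) = (1 + u)*(-2 + u)
(-47 + S(-2))*Z(-3, -6) = (-47 + (-2 + (-2)**2 - 1*(-2)))*(10/3 + 5*(-6)) = (-47 + (-2 + 4 + 2))*(10/3 - 30) = (-47 + 4)*(-80/3) = -43*(-80/3) = 3440/3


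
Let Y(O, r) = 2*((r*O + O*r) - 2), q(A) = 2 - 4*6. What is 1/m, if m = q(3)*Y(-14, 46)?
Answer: 1/56760 ≈ 1.7618e-5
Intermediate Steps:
q(A) = -22 (q(A) = 2 - 24 = -22)
Y(O, r) = -4 + 4*O*r (Y(O, r) = 2*((O*r + O*r) - 2) = 2*(2*O*r - 2) = 2*(-2 + 2*O*r) = -4 + 4*O*r)
m = 56760 (m = -22*(-4 + 4*(-14)*46) = -22*(-4 - 2576) = -22*(-2580) = 56760)
1/m = 1/56760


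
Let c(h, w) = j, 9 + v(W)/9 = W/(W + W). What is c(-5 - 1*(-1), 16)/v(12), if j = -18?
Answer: 4/17 ≈ 0.23529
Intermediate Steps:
v(W) = -153/2 (v(W) = -81 + 9*(W/(W + W)) = -81 + 9*(W/((2*W))) = -81 + 9*(W*(1/(2*W))) = -81 + 9*(½) = -81 + 9/2 = -153/2)
c(h, w) = -18
c(-5 - 1*(-1), 16)/v(12) = -18/(-153/2) = -18*(-2/153) = 4/17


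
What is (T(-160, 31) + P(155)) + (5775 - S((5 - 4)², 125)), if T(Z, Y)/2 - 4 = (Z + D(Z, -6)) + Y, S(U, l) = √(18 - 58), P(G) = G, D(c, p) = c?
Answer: 5360 - 2*I*√10 ≈ 5360.0 - 6.3246*I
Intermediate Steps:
S(U, l) = 2*I*√10 (S(U, l) = √(-40) = 2*I*√10)
T(Z, Y) = 8 + 2*Y + 4*Z (T(Z, Y) = 8 + 2*((Z + Z) + Y) = 8 + 2*(2*Z + Y) = 8 + 2*(Y + 2*Z) = 8 + (2*Y + 4*Z) = 8 + 2*Y + 4*Z)
(T(-160, 31) + P(155)) + (5775 - S((5 - 4)², 125)) = ((8 + 2*31 + 4*(-160)) + 155) + (5775 - 2*I*√10) = ((8 + 62 - 640) + 155) + (5775 - 2*I*√10) = (-570 + 155) + (5775 - 2*I*√10) = -415 + (5775 - 2*I*√10) = 5360 - 2*I*√10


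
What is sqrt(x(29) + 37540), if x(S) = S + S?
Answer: sqrt(37598) ≈ 193.90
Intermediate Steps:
x(S) = 2*S
sqrt(x(29) + 37540) = sqrt(2*29 + 37540) = sqrt(58 + 37540) = sqrt(37598)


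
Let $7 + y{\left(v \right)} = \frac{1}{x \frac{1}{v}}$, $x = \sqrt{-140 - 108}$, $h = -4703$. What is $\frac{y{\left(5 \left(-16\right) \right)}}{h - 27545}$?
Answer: $\frac{7}{32248} - \frac{5 i \sqrt{62}}{249922} \approx 0.00021707 - 0.00015753 i$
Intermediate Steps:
$x = 2 i \sqrt{62}$ ($x = \sqrt{-248} = 2 i \sqrt{62} \approx 15.748 i$)
$y{\left(v \right)} = -7 - \frac{i v \sqrt{62}}{124}$ ($y{\left(v \right)} = -7 + \frac{1}{2 i \sqrt{62} \frac{1}{v}} = -7 - \frac{i v \sqrt{62}}{124}$)
$\frac{y{\left(5 \left(-16\right) \right)}}{h - 27545} = \frac{-7 - \frac{i 5 \left(-16\right) \sqrt{62}}{124}}{-4703 - 27545} = \frac{-7 - \frac{1}{124} i \left(-80\right) \sqrt{62}}{-32248} = \left(-7 + \frac{20 i \sqrt{62}}{31}\right) \left(- \frac{1}{32248}\right) = \frac{7}{32248} - \frac{5 i \sqrt{62}}{249922}$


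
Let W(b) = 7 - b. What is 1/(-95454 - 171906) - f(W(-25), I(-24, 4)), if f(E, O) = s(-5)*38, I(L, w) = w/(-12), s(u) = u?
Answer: 50798399/267360 ≈ 190.00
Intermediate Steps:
I(L, w) = -w/12 (I(L, w) = w*(-1/12) = -w/12)
f(E, O) = -190 (f(E, O) = -5*38 = -190)
1/(-95454 - 171906) - f(W(-25), I(-24, 4)) = 1/(-95454 - 171906) - 1*(-190) = 1/(-267360) + 190 = -1/267360 + 190 = 50798399/267360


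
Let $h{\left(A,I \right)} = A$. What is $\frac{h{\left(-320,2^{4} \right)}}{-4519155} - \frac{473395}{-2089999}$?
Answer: $\frac{428002836181}{1889005886169} \approx 0.22658$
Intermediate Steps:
$\frac{h{\left(-320,2^{4} \right)}}{-4519155} - \frac{473395}{-2089999} = - \frac{320}{-4519155} - \frac{473395}{-2089999} = \left(-320\right) \left(- \frac{1}{4519155}\right) - - \frac{473395}{2089999} = \frac{64}{903831} + \frac{473395}{2089999} = \frac{428002836181}{1889005886169}$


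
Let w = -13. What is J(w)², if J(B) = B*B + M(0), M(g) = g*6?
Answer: 28561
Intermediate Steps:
M(g) = 6*g
J(B) = B² (J(B) = B*B + 6*0 = B² + 0 = B²)
J(w)² = ((-13)²)² = 169² = 28561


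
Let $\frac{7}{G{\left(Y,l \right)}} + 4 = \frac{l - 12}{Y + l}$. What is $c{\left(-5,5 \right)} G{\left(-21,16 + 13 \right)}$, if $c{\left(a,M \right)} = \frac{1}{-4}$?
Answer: $\frac{14}{15} \approx 0.93333$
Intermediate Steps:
$c{\left(a,M \right)} = - \frac{1}{4}$
$G{\left(Y,l \right)} = \frac{7}{-4 + \frac{-12 + l}{Y + l}}$ ($G{\left(Y,l \right)} = \frac{7}{-4 + \frac{l - 12}{Y + l}} = \frac{7}{-4 + \frac{-12 + l}{Y + l}}$)
$c{\left(-5,5 \right)} G{\left(-21,16 + 13 \right)} = - \frac{7 \frac{1}{12 + 3 \left(16 + 13\right) + 4 \left(-21\right)} \left(\left(-1\right) \left(-21\right) - \left(16 + 13\right)\right)}{4} = - \frac{7 \frac{1}{12 + 3 \cdot 29 - 84} \left(21 - 29\right)}{4} = - \frac{7 \frac{1}{12 + 87 - 84} \left(21 - 29\right)}{4} = - \frac{7 \cdot \frac{1}{15} \left(-8\right)}{4} = \left(- \frac{1}{4}\right) \left(- \frac{56}{15}\right) = \frac{14}{15}$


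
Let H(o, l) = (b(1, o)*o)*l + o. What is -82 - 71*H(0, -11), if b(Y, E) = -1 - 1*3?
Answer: -82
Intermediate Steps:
b(Y, E) = -4 (b(Y, E) = -1 - 3 = -4)
H(o, l) = o - 4*l*o (H(o, l) = (-4*o)*l + o = -4*l*o + o = o - 4*l*o)
-82 - 71*H(0, -11) = -82 - 0*(1 - 4*(-11)) = -82 - 0*(1 + 44) = -82 - 0*45 = -82 - 71*0 = -82 + 0 = -82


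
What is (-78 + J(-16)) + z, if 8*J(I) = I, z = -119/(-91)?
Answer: -1023/13 ≈ -78.692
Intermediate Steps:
z = 17/13 (z = -119*(-1/91) = 17/13 ≈ 1.3077)
J(I) = I/8
(-78 + J(-16)) + z = (-78 + (1/8)*(-16)) + 17/13 = (-78 - 2) + 17/13 = -80 + 17/13 = -1023/13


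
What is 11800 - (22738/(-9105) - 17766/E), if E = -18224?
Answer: 979110476941/82964760 ≈ 11802.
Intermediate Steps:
11800 - (22738/(-9105) - 17766/E) = 11800 - (22738/(-9105) - 17766/(-18224)) = 11800 - (22738*(-1/9105) - 17766*(-1/18224)) = 11800 - (-22738/9105 + 8883/9112) = 11800 - 1*(-126308941/82964760) = 11800 + 126308941/82964760 = 979110476941/82964760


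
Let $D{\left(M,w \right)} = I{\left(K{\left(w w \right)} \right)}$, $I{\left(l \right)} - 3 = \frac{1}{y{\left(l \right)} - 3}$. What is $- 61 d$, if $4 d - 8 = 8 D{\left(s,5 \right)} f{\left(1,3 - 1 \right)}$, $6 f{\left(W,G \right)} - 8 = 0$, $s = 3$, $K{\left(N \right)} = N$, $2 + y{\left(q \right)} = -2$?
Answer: $- \frac{12322}{21} \approx -586.76$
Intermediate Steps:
$y{\left(q \right)} = -4$ ($y{\left(q \right)} = -2 - 2 = -4$)
$I{\left(l \right)} = \frac{20}{7}$ ($I{\left(l \right)} = 3 + \frac{1}{-4 - 3} = 3 + \frac{1}{-7} = 3 - \frac{1}{7} = \frac{20}{7}$)
$f{\left(W,G \right)} = \frac{4}{3}$ ($f{\left(W,G \right)} = \frac{4}{3} + \frac{1}{6} \cdot 0 = \frac{4}{3} + 0 = \frac{4}{3}$)
$D{\left(M,w \right)} = \frac{20}{7}$
$d = \frac{202}{21}$ ($d = 2 + \frac{8 \cdot \frac{20}{7} \cdot \frac{4}{3}}{4} = 2 + \frac{\frac{160}{7} \cdot \frac{4}{3}}{4} = 2 + \frac{1}{4} \cdot \frac{640}{21} = 2 + \frac{160}{21} = \frac{202}{21} \approx 9.619$)
$- 61 d = \left(-61\right) \frac{202}{21} = - \frac{12322}{21}$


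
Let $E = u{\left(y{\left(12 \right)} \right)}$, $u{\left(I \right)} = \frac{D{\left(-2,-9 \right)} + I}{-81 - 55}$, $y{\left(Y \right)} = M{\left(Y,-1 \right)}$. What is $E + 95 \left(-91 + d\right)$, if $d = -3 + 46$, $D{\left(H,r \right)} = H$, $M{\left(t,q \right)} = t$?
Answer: $- \frac{310085}{68} \approx -4560.1$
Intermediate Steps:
$y{\left(Y \right)} = Y$
$d = 43$
$u{\left(I \right)} = \frac{1}{68} - \frac{I}{136}$ ($u{\left(I \right)} = \frac{-2 + I}{-81 - 55} = \frac{-2 + I}{-136} = \left(-2 + I\right) \left(- \frac{1}{136}\right) = \frac{1}{68} - \frac{I}{136}$)
$E = - \frac{5}{68}$ ($E = \frac{1}{68} - \frac{3}{34} = - \frac{5}{68} \approx -0.073529$)
$E + 95 \left(-91 + d\right) = - \frac{5}{68} + 95 \left(-91 + 43\right) = - \frac{5}{68} + 95 \left(-48\right) = - \frac{5}{68} - 4560 = - \frac{310085}{68}$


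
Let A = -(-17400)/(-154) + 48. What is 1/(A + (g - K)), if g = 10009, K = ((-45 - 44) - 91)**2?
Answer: -77/1729111 ≈ -4.4532e-5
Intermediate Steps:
K = 32400 (K = (-89 - 91)**2 = (-180)**2 = 32400)
A = -5004/77 (A = -(-17400)*(-1)/154 + 48 = -150*58/77 + 48 = -8700/77 + 48 = -5004/77 ≈ -64.987)
1/(A + (g - K)) = 1/(-5004/77 + (10009 - 1*32400)) = 1/(-5004/77 + (10009 - 32400)) = 1/(-5004/77 - 22391) = 1/(-1729111/77) = -77/1729111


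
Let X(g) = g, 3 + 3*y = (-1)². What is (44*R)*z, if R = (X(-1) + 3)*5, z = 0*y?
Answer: 0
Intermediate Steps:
y = -⅔ (y = -1 + (⅓)*(-1)² = -1 + (⅓)*1 = -1 + ⅓ = -⅔ ≈ -0.66667)
z = 0 (z = 0*(-⅔) = 0)
R = 10 (R = (-1 + 3)*5 = 2*5 = 10)
(44*R)*z = (44*10)*0 = 440*0 = 0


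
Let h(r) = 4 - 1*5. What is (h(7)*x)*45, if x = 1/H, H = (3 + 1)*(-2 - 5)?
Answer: 45/28 ≈ 1.6071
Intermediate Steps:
H = -28 (H = 4*(-7) = -28)
x = -1/28 (x = 1/(-28) = -1/28 ≈ -0.035714)
h(r) = -1 (h(r) = 4 - 5 = -1)
(h(7)*x)*45 = -1*(-1/28)*45 = (1/28)*45 = 45/28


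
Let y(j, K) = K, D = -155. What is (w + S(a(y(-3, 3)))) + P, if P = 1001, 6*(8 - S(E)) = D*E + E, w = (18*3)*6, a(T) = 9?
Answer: 1564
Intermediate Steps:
w = 324 (w = 54*6 = 324)
S(E) = 8 + 77*E/3 (S(E) = 8 - (-155*E + E)/6 = 8 - (-77)*E/3 = 8 + 77*E/3)
(w + S(a(y(-3, 3)))) + P = (324 + (8 + (77/3)*9)) + 1001 = (324 + (8 + 231)) + 1001 = (324 + 239) + 1001 = 563 + 1001 = 1564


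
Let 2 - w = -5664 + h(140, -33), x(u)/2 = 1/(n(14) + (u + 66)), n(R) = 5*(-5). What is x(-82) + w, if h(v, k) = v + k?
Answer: 227917/41 ≈ 5559.0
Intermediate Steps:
h(v, k) = k + v
n(R) = -25
x(u) = 2/(41 + u) (x(u) = 2/(-25 + (u + 66)) = 2/(-25 + (66 + u)) = 2/(41 + u))
w = 5559 (w = 2 - (-5664 + (-33 + 140)) = 2 - (-5664 + 107) = 2 - 1*(-5557) = 2 + 5557 = 5559)
x(-82) + w = 2/(41 - 82) + 5559 = 2/(-41) + 5559 = 2*(-1/41) + 5559 = -2/41 + 5559 = 227917/41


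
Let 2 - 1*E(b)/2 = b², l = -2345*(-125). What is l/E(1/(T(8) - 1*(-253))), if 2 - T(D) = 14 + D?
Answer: 2273351875/31022 ≈ 73282.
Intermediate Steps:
T(D) = -12 - D (T(D) = 2 - (14 + D) = 2 + (-14 - D) = -12 - D)
l = 293125
E(b) = 4 - 2*b²
l/E(1/(T(8) - 1*(-253))) = 293125/(4 - 2/((-12 - 1*8) - 1*(-253))²) = 293125/(4 - 2/((-12 - 8) + 253)²) = 293125/(4 - 2/(-20 + 253)²) = 293125/(4 - 2*(1/233)²) = 293125/(4 - 2*1/54289) = 293125/(4 - 2/54289) = 293125/(217154/54289) = 293125*(54289/217154) = 2273351875/31022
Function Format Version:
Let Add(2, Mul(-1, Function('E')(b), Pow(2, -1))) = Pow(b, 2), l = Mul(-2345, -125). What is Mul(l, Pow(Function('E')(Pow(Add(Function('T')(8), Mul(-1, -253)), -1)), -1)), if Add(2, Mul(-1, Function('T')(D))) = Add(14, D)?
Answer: Rational(2273351875, 31022) ≈ 73282.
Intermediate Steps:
Function('T')(D) = Add(-12, Mul(-1, D)) (Function('T')(D) = Add(2, Mul(-1, Add(14, D))) = Add(2, Add(-14, Mul(-1, D))) = Add(-12, Mul(-1, D)))
l = 293125
Function('E')(b) = Add(4, Mul(-2, Pow(b, 2)))
Mul(l, Pow(Function('E')(Pow(Add(Function('T')(8), Mul(-1, -253)), -1)), -1)) = Mul(293125, Pow(Add(4, Mul(-2, Pow(Pow(Add(Add(-12, Mul(-1, 8)), Mul(-1, -253)), -1), 2))), -1)) = Mul(293125, Pow(Add(4, Mul(-2, Pow(Pow(Add(Add(-12, -8), 253), -1), 2))), -1)) = Mul(293125, Pow(Add(4, Mul(-2, Pow(Pow(Add(-20, 253), -1), 2))), -1)) = Mul(293125, Pow(Add(4, Mul(-2, Pow(Pow(233, -1), 2))), -1)) = Mul(293125, Pow(Add(4, Mul(-2, Pow(Rational(1, 233), 2))), -1)) = Mul(293125, Pow(Add(4, Mul(-2, Rational(1, 54289))), -1)) = Mul(293125, Pow(Add(4, Rational(-2, 54289)), -1)) = Mul(293125, Pow(Rational(217154, 54289), -1)) = Mul(293125, Rational(54289, 217154)) = Rational(2273351875, 31022)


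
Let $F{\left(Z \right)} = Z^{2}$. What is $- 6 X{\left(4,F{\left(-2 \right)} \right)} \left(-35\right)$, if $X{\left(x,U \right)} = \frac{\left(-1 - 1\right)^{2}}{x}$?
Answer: $210$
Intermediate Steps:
$X{\left(x,U \right)} = \frac{4}{x}$ ($X{\left(x,U \right)} = \frac{\left(-2\right)^{2}}{x} = \frac{4}{x}$)
$- 6 X{\left(4,F{\left(-2 \right)} \right)} \left(-35\right) = - 6 \cdot \frac{4}{4} \left(-35\right) = - 6 \cdot 4 \cdot \frac{1}{4} \left(-35\right) = \left(-6\right) 1 \left(-35\right) = \left(-6\right) \left(-35\right) = 210$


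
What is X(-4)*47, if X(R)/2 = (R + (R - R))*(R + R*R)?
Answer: -4512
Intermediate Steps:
X(R) = 2*R*(R + R**2) (X(R) = 2*((R + (R - R))*(R + R*R)) = 2*((R + 0)*(R + R**2)) = 2*(R*(R + R**2)) = 2*R*(R + R**2))
X(-4)*47 = (2*(-4)**2*(1 - 4))*47 = (2*16*(-3))*47 = -96*47 = -4512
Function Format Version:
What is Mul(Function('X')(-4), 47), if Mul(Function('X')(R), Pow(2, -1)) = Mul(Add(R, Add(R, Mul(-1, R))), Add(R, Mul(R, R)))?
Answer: -4512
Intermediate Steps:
Function('X')(R) = Mul(2, R, Add(R, Pow(R, 2))) (Function('X')(R) = Mul(2, Mul(Add(R, Add(R, Mul(-1, R))), Add(R, Mul(R, R)))) = Mul(2, Mul(Add(R, 0), Add(R, Pow(R, 2)))) = Mul(2, Mul(R, Add(R, Pow(R, 2)))) = Mul(2, R, Add(R, Pow(R, 2))))
Mul(Function('X')(-4), 47) = Mul(Mul(2, Pow(-4, 2), Add(1, -4)), 47) = Mul(Mul(2, 16, -3), 47) = Mul(-96, 47) = -4512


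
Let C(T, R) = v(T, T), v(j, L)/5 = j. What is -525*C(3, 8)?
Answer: -7875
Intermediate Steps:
v(j, L) = 5*j
C(T, R) = 5*T
-525*C(3, 8) = -2625*3 = -525*15 = -7875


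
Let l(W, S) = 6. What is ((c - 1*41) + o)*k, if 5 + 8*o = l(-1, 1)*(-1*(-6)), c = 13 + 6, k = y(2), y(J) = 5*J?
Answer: -725/4 ≈ -181.25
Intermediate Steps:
k = 10 (k = 5*2 = 10)
c = 19
o = 31/8 (o = -5/8 + (6*(-1*(-6)))/8 = -5/8 + (6*6)/8 = -5/8 + (⅛)*36 = -5/8 + 9/2 = 31/8 ≈ 3.8750)
((c - 1*41) + o)*k = ((19 - 1*41) + 31/8)*10 = ((19 - 41) + 31/8)*10 = (-22 + 31/8)*10 = -145/8*10 = -725/4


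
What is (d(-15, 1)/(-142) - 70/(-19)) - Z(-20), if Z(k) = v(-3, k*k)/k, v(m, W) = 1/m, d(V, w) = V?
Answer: 305401/80940 ≈ 3.7732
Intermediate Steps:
Z(k) = -1/(3*k) (Z(k) = 1/((-3)*k) = -1/(3*k))
(d(-15, 1)/(-142) - 70/(-19)) - Z(-20) = (-15/(-142) - 70/(-19)) - (-1)/(3*(-20)) = (-15*(-1/142) - 70*(-1/19)) - (-1)*(-1)/(3*20) = (15/142 + 70/19) - 1*1/60 = 10225/2698 - 1/60 = 305401/80940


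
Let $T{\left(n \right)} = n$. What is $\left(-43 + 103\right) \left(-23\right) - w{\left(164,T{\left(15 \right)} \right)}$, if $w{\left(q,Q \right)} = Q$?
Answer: $-1395$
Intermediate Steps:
$\left(-43 + 103\right) \left(-23\right) - w{\left(164,T{\left(15 \right)} \right)} = \left(-43 + 103\right) \left(-23\right) - 15 = 60 \left(-23\right) - 15 = -1380 - 15 = -1395$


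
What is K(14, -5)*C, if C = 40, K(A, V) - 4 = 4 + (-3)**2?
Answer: 680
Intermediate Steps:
K(A, V) = 17 (K(A, V) = 4 + (4 + (-3)**2) = 4 + (4 + 9) = 4 + 13 = 17)
K(14, -5)*C = 17*40 = 680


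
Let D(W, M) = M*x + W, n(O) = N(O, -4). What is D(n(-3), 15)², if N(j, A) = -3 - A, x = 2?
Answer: 961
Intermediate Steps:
n(O) = 1 (n(O) = -3 - 1*(-4) = -3 + 4 = 1)
D(W, M) = W + 2*M (D(W, M) = M*2 + W = 2*M + W = W + 2*M)
D(n(-3), 15)² = (1 + 2*15)² = (1 + 30)² = 31² = 961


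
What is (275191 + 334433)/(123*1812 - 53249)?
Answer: 609624/169627 ≈ 3.5939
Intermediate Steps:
(275191 + 334433)/(123*1812 - 53249) = 609624/(222876 - 53249) = 609624/169627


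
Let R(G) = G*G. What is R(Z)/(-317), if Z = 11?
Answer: -121/317 ≈ -0.38170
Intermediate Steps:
R(G) = G²
R(Z)/(-317) = 11²/(-317) = 121*(-1/317) = -121/317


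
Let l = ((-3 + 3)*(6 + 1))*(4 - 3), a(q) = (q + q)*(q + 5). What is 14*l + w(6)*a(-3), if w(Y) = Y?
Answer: -72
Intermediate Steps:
a(q) = 2*q*(5 + q) (a(q) = (2*q)*(5 + q) = 2*q*(5 + q))
l = 0 (l = (0*7)*1 = 0*1 = 0)
14*l + w(6)*a(-3) = 14*0 + 6*(2*(-3)*(5 - 3)) = 0 + 6*(2*(-3)*2) = 0 + 6*(-12) = 0 - 72 = -72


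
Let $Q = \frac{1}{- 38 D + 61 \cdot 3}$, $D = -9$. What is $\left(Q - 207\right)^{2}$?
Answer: $\frac{11810038276}{275625} \approx 42848.0$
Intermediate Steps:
$Q = \frac{1}{525}$ ($Q = \frac{1}{\left(-38\right) \left(-9\right) + 61 \cdot 3} = \frac{1}{342 + 183} = \frac{1}{525} \approx 0.0019048$)
$\left(Q - 207\right)^{2} = \left(\frac{1}{525} - 207\right)^{2} = \left(- \frac{108674}{525}\right)^{2} = \frac{11810038276}{275625}$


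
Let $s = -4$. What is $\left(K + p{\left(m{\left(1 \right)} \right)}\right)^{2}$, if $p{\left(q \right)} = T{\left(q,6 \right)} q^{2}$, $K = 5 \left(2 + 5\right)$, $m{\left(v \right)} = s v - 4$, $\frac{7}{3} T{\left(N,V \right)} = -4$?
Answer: $\frac{273529}{49} \approx 5582.2$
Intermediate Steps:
$T{\left(N,V \right)} = - \frac{12}{7}$ ($T{\left(N,V \right)} = \frac{3}{7} \left(-4\right) = - \frac{12}{7}$)
$m{\left(v \right)} = -4 - 4 v$ ($m{\left(v \right)} = - 4 v - 4 = -4 - 4 v$)
$K = 35$ ($K = 5 \cdot 7 = 35$)
$p{\left(q \right)} = - \frac{12 q^{2}}{7}$
$\left(K + p{\left(m{\left(1 \right)} \right)}\right)^{2} = \left(35 - \frac{12 \left(-4 - 4\right)^{2}}{7}\right)^{2} = \left(35 - \frac{12 \left(-8\right)^{2}}{7}\right)^{2} = \left(35 - \frac{768}{7}\right)^{2} = \left(- \frac{523}{7}\right)^{2} = \frac{273529}{49}$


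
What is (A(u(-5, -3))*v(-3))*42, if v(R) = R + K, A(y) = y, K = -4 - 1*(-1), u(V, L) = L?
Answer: 756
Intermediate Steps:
K = -3 (K = -4 + 1 = -3)
v(R) = -3 + R (v(R) = R - 3 = -3 + R)
(A(u(-5, -3))*v(-3))*42 = -3*(-3 - 3)*42 = -3*(-6)*42 = 18*42 = 756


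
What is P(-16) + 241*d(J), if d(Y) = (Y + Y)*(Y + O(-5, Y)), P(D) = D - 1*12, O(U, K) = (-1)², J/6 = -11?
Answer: 2067752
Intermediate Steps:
J = -66 (J = 6*(-11) = -66)
O(U, K) = 1
P(D) = -12 + D (P(D) = D - 12 = -12 + D)
d(Y) = 2*Y*(1 + Y) (d(Y) = (Y + Y)*(Y + 1) = (2*Y)*(1 + Y) = 2*Y*(1 + Y))
P(-16) + 241*d(J) = (-12 - 16) + 241*(2*(-66)*(1 - 66)) = -28 + 241*(2*(-66)*(-65)) = -28 + 241*8580 = -28 + 2067780 = 2067752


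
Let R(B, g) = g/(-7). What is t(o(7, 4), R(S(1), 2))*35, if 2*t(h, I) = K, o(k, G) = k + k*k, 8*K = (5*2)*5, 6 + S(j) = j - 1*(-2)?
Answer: 875/8 ≈ 109.38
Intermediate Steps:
S(j) = -4 + j (S(j) = -6 + (j - 1*(-2)) = -6 + (j + 2) = -6 + (2 + j) = -4 + j)
K = 25/4 (K = ((5*2)*5)/8 = (10*5)/8 = (⅛)*50 = 25/4 ≈ 6.2500)
R(B, g) = -g/7 (R(B, g) = g*(-⅐) = -g/7)
o(k, G) = k + k²
t(h, I) = 25/8 (t(h, I) = (½)*(25/4) = 25/8)
t(o(7, 4), R(S(1), 2))*35 = (25/8)*35 = 875/8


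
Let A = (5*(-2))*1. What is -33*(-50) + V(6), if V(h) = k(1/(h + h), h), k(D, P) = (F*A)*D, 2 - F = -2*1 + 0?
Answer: 4940/3 ≈ 1646.7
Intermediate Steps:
A = -10 (A = -10*1 = -10)
F = 4 (F = 2 - (-2*1 + 0) = 2 - (-2 + 0) = 2 - 1*(-2) = 2 + 2 = 4)
k(D, P) = -40*D (k(D, P) = (4*(-10))*D = -40*D)
V(h) = -20/h (V(h) = -40/(h + h) = -40*1/(2*h) = -20/h)
-33*(-50) + V(6) = -33*(-50) - 20/6 = 1650 - 20*⅙ = 1650 - 10/3 = 4940/3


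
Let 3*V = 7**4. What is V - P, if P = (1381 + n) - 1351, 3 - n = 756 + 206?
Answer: 5188/3 ≈ 1729.3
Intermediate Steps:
n = -959 (n = 3 - (756 + 206) = 3 - 1*962 = 3 - 962 = -959)
V = 2401/3 (V = (1/3)*7**4 = (1/3)*2401 = 2401/3 ≈ 800.33)
P = -929 (P = (1381 - 959) - 1351 = 422 - 1351 = -929)
V - P = 2401/3 - 1*(-929) = 2401/3 + 929 = 5188/3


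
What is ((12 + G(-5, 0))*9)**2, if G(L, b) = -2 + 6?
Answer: 20736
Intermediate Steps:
G(L, b) = 4
((12 + G(-5, 0))*9)**2 = ((12 + 4)*9)**2 = (16*9)**2 = 144**2 = 20736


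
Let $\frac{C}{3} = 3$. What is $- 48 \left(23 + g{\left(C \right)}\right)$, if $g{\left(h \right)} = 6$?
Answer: $-1392$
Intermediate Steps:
$C = 9$ ($C = 3 \cdot 3 = 9$)
$- 48 \left(23 + g{\left(C \right)}\right) = - 48 \left(23 + 6\right) = \left(-48\right) 29 = -1392$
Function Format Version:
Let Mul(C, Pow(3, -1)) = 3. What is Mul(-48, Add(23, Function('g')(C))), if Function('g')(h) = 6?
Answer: -1392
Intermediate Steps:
C = 9 (C = Mul(3, 3) = 9)
Mul(-48, Add(23, Function('g')(C))) = Mul(-48, Add(23, 6)) = Mul(-48, 29) = -1392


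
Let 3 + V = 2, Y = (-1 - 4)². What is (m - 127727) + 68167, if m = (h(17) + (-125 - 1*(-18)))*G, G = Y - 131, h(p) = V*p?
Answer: -46416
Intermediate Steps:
Y = 25 (Y = (-5)² = 25)
V = -1 (V = -3 + 2 = -1)
h(p) = -p
G = -106 (G = 25 - 131 = -106)
m = 13144 (m = (-1*17 + (-125 - 1*(-18)))*(-106) = (-17 + (-125 + 18))*(-106) = (-17 - 107)*(-106) = -124*(-106) = 13144)
(m - 127727) + 68167 = (13144 - 127727) + 68167 = -114583 + 68167 = -46416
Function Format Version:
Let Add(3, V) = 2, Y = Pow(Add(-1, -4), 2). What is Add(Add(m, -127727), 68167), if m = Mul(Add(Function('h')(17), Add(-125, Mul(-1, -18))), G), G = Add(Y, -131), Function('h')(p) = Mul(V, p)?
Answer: -46416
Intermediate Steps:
Y = 25 (Y = Pow(-5, 2) = 25)
V = -1 (V = Add(-3, 2) = -1)
Function('h')(p) = Mul(-1, p)
G = -106 (G = Add(25, -131) = -106)
m = 13144 (m = Mul(Add(Mul(-1, 17), Add(-125, Mul(-1, -18))), -106) = Mul(Add(-17, Add(-125, 18)), -106) = Mul(Add(-17, -107), -106) = Mul(-124, -106) = 13144)
Add(Add(m, -127727), 68167) = Add(Add(13144, -127727), 68167) = Add(-114583, 68167) = -46416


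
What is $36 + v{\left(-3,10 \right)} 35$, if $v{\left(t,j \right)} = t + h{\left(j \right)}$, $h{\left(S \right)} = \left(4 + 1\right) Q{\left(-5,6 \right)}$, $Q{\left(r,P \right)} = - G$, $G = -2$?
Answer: $281$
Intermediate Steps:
$Q{\left(r,P \right)} = 2$ ($Q{\left(r,P \right)} = \left(-1\right) \left(-2\right) = 2$)
$h{\left(S \right)} = 10$ ($h{\left(S \right)} = \left(4 + 1\right) 2 = 5 \cdot 2 = 10$)
$v{\left(t,j \right)} = 10 + t$ ($v{\left(t,j \right)} = t + 10 = 10 + t$)
$36 + v{\left(-3,10 \right)} 35 = 36 + \left(10 - 3\right) 35 = 36 + 7 \cdot 35 = 36 + 245 = 281$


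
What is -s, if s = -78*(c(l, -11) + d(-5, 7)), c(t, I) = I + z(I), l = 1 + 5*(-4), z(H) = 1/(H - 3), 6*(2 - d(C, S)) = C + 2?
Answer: -4680/7 ≈ -668.57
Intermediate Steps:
d(C, S) = 5/3 - C/6 (d(C, S) = 2 - (C + 2)/6 = 2 - (2 + C)/6 = 2 + (-1/3 - C/6) = 5/3 - C/6)
z(H) = 1/(-3 + H)
l = -19 (l = 1 - 20 = -19)
c(t, I) = I + 1/(-3 + I)
s = 4680/7 (s = -78*((1 - 11*(-3 - 11))/(-3 - 11) + (5/3 - 1/6*(-5))) = -78*((1 - 11*(-14))/(-14) + (5/3 + 5/6)) = -78*(-(1 + 154)/14 + 5/2) = -78*(-1/14*155 + 5/2) = -78*(-155/14 + 5/2) = -78*(-60/7) = 4680/7 ≈ 668.57)
-s = -1*4680/7 = -4680/7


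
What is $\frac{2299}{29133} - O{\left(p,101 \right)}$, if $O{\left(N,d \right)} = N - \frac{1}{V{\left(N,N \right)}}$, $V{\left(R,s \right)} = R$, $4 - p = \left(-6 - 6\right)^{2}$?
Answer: $\frac{571299527}{4078620} \approx 140.07$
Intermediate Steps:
$p = -140$ ($p = 4 - \left(-6 - 6\right)^{2} = 4 - \left(-12\right)^{2} = 4 - 144 = -140$)
$O{\left(N,d \right)} = N - \frac{1}{N}$
$\frac{2299}{29133} - O{\left(p,101 \right)} = \frac{2299}{29133} - \left(-140 - \frac{1}{-140}\right) = 2299 \cdot \frac{1}{29133} - \left(-140 - - \frac{1}{140}\right) = \frac{2299}{29133} - \left(-140 + \frac{1}{140}\right) = \frac{2299}{29133} - - \frac{19599}{140} = \frac{2299}{29133} + \frac{19599}{140} = \frac{571299527}{4078620}$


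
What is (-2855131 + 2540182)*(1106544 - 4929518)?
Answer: 1204041838326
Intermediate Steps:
(-2855131 + 2540182)*(1106544 - 4929518) = -314949*(-3822974) = 1204041838326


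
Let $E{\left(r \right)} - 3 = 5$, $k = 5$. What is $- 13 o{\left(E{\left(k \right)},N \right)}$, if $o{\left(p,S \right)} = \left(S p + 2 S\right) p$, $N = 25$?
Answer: $-26000$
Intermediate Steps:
$E{\left(r \right)} = 8$ ($E{\left(r \right)} = 3 + 5 = 8$)
$o{\left(p,S \right)} = p \left(2 S + S p\right)$ ($o{\left(p,S \right)} = \left(2 S + S p\right) p = p \left(2 S + S p\right)$)
$- 13 o{\left(E{\left(k \right)},N \right)} = - 13 \cdot 25 \cdot 8 \left(2 + 8\right) = - 13 \cdot 25 \cdot 8 \cdot 10 = \left(-13\right) 2000 = -26000$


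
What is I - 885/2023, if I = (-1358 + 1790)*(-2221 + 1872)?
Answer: -305004549/2023 ≈ -1.5077e+5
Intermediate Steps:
I = -150768 (I = 432*(-349) = -150768)
I - 885/2023 = -150768 - 885/2023 = -305004549/2023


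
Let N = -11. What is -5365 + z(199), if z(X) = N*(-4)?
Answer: -5321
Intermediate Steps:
z(X) = 44 (z(X) = -11*(-4) = 44)
-5365 + z(199) = -5365 + 44 = -5321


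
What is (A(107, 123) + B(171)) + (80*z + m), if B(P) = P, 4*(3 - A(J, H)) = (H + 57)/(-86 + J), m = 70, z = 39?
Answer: 23533/7 ≈ 3361.9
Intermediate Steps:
A(J, H) = 3 - (57 + H)/(4*(-86 + J)) (A(J, H) = 3 - (H + 57)/(4*(-86 + J)) = 3 - (57 + H)/(4*(-86 + J)))
(A(107, 123) + B(171)) + (80*z + m) = ((-1089 - 1*123 + 12*107)/(4*(-86 + 107)) + 171) + (80*39 + 70) = ((¼)*(-1089 - 123 + 1284)/21 + 171) + (3120 + 70) = ((¼)*(1/21)*72 + 171) + 3190 = (6/7 + 171) + 3190 = 1203/7 + 3190 = 23533/7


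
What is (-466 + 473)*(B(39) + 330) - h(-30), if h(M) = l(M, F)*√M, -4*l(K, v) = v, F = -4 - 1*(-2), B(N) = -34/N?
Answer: 89852/39 - I*√30/2 ≈ 2303.9 - 2.7386*I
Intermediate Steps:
F = -2 (F = -4 + 2 = -2)
l(K, v) = -v/4
h(M) = √M/2 (h(M) = (-¼*(-2))*√M = √M/2)
(-466 + 473)*(B(39) + 330) - h(-30) = (-466 + 473)*(-34/39 + 330) - √(-30)/2 = 7*(-34*1/39 + 330) - I*√30/2 = 7*(-34/39 + 330) - I*√30/2 = 7*(12836/39) - I*√30/2 = 89852/39 - I*√30/2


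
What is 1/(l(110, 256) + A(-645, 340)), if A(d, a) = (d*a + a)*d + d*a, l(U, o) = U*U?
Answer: 1/141022000 ≈ 7.0911e-9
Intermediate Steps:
l(U, o) = U²
A(d, a) = a*d + d*(a + a*d) (A(d, a) = (a*d + a)*d + a*d = (a + a*d)*d + a*d = d*(a + a*d) + a*d = a*d + d*(a + a*d))
1/(l(110, 256) + A(-645, 340)) = 1/(110² + 340*(-645)*(2 - 645)) = 1/(12100 + 340*(-645)*(-643)) = 1/(12100 + 141009900) = 1/141022000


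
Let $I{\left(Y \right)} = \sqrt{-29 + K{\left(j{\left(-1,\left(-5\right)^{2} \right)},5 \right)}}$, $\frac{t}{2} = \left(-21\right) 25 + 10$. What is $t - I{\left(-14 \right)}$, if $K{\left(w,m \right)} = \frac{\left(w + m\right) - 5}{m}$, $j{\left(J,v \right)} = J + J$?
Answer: $-1030 - \frac{7 i \sqrt{15}}{5} \approx -1030.0 - 5.4222 i$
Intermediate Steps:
$t = -1030$ ($t = 2 \left(\left(-21\right) 25 + 10\right) = 2 \left(-525 + 10\right) = 2 \left(-515\right) = -1030$)
$j{\left(J,v \right)} = 2 J$
$K{\left(w,m \right)} = \frac{-5 + m + w}{m}$ ($K{\left(w,m \right)} = \frac{\left(m + w\right) - 5}{m} = \frac{-5 + m + w}{m}$)
$I{\left(Y \right)} = \frac{7 i \sqrt{15}}{5}$ ($I{\left(Y \right)} = \sqrt{-29 + \frac{-5 + 5 + 2 \left(-1\right)}{5}} = \sqrt{-29 + \frac{-5 + 5 - 2}{5}} = \sqrt{-29 + \frac{1}{5} \left(-2\right)} = \sqrt{-29 - \frac{2}{5}} = \sqrt{- \frac{147}{5}} = \frac{7 i \sqrt{15}}{5}$)
$t - I{\left(-14 \right)} = -1030 - \frac{7 i \sqrt{15}}{5}$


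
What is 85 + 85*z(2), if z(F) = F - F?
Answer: 85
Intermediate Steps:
z(F) = 0
85 + 85*z(2) = 85 + 85*0 = 85 + 0 = 85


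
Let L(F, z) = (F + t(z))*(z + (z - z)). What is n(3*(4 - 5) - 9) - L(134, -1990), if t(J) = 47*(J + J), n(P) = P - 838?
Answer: -371983590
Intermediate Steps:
n(P) = -838 + P
t(J) = 94*J (t(J) = 47*(2*J) = 94*J)
L(F, z) = z*(F + 94*z) (L(F, z) = (F + 94*z)*(z + (z - z)) = (F + 94*z)*(z + 0) = (F + 94*z)*z = z*(F + 94*z))
n(3*(4 - 5) - 9) - L(134, -1990) = (-838 + (3*(4 - 5) - 9)) - (-1990)*(134 + 94*(-1990)) = (-838 + (3*(-1) - 9)) - (-1990)*(134 - 187060) = (-838 + (-3 - 9)) - (-1990)*(-186926) = (-838 - 12) - 1*371982740 = -850 - 371982740 = -371983590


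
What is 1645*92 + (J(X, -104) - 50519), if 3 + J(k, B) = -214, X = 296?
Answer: 100604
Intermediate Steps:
J(k, B) = -217 (J(k, B) = -3 - 214 = -217)
1645*92 + (J(X, -104) - 50519) = 1645*92 + (-217 - 50519) = 151340 - 50736 = 100604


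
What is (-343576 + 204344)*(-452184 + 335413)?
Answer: 16258259872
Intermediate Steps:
(-343576 + 204344)*(-452184 + 335413) = -139232*(-116771) = 16258259872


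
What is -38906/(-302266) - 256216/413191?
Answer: -30684888205/62446795403 ≈ -0.49138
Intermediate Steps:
-38906/(-302266) - 256216/413191 = -38906*(-1/302266) - 256216*1/413191 = 19453/151133 - 256216/413191 = -30684888205/62446795403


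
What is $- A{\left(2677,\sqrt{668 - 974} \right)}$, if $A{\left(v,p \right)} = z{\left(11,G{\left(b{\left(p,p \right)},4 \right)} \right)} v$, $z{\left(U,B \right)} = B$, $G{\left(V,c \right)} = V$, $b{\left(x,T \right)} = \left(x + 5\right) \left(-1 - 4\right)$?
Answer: $66925 + 40155 i \sqrt{34} \approx 66925.0 + 2.3414 \cdot 10^{5} i$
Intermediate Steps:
$b{\left(x,T \right)} = -25 - 5 x$ ($b{\left(x,T \right)} = \left(5 + x\right) \left(-5\right) = -25 - 5 x$)
$A{\left(v,p \right)} = v \left(-25 - 5 p\right)$ ($A{\left(v,p \right)} = \left(-25 - 5 p\right) v = v \left(-25 - 5 p\right)$)
$- A{\left(2677,\sqrt{668 - 974} \right)} = - \left(-5\right) 2677 \left(5 + \sqrt{668 - 974}\right) = - \left(-5\right) 2677 \left(5 + \sqrt{-306}\right) = - \left(-5\right) 2677 \left(5 + 3 i \sqrt{34}\right) = - (-66925 - 40155 i \sqrt{34}) = 66925 + 40155 i \sqrt{34}$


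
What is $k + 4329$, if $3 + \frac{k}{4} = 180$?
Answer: $5037$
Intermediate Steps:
$k = 708$ ($k = -12 + 4 \cdot 180 = -12 + 720 = 708$)
$k + 4329 = 708 + 4329 = 5037$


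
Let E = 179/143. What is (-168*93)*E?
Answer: -2796696/143 ≈ -19557.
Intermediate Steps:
E = 179/143 (E = 179*(1/143) = 179/143 ≈ 1.2517)
(-168*93)*E = -168*93*(179/143) = -15624*179/143 = -2796696/143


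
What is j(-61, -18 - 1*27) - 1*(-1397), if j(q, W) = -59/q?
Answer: 85276/61 ≈ 1398.0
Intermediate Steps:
j(-61, -18 - 1*27) - 1*(-1397) = -59/(-61) - 1*(-1397) = -59*(-1/61) + 1397 = 59/61 + 1397 = 85276/61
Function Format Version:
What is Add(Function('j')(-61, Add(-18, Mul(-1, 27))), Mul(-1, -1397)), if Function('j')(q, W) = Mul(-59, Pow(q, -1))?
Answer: Rational(85276, 61) ≈ 1398.0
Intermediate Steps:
Add(Function('j')(-61, Add(-18, Mul(-1, 27))), Mul(-1, -1397)) = Add(Mul(-59, Pow(-61, -1)), Mul(-1, -1397)) = Add(Mul(-59, Rational(-1, 61)), 1397) = Add(Rational(59, 61), 1397) = Rational(85276, 61)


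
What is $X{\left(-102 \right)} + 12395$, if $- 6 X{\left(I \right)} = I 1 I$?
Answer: $10661$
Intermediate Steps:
$X{\left(I \right)} = - \frac{I^{2}}{6}$ ($X{\left(I \right)} = - \frac{I 1 I}{6} = - \frac{I I}{6} = - \frac{I^{2}}{6}$)
$X{\left(-102 \right)} + 12395 = - \frac{\left(-102\right)^{2}}{6} + 12395 = \left(- \frac{1}{6}\right) 10404 + 12395 = -1734 + 12395 = 10661$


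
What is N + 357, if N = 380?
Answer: 737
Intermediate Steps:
N + 357 = 380 + 357 = 737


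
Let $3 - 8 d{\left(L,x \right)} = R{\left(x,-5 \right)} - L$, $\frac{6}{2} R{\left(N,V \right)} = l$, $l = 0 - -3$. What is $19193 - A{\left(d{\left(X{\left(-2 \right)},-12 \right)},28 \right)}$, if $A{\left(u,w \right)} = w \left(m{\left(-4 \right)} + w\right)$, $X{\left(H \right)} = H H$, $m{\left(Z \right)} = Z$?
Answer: $18521$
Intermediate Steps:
$l = 3$ ($l = 0 + 3 = 3$)
$R{\left(N,V \right)} = 1$ ($R{\left(N,V \right)} = \frac{1}{3} \cdot 3 = 1$)
$X{\left(H \right)} = H^{2}$
$d{\left(L,x \right)} = \frac{1}{4} + \frac{L}{8}$ ($d{\left(L,x \right)} = \frac{3}{8} - \frac{1 - L}{8} = \frac{3}{8} + \left(- \frac{1}{8} + \frac{L}{8}\right) = \frac{1}{4} + \frac{L}{8}$)
$A{\left(u,w \right)} = w \left(-4 + w\right)$
$19193 - A{\left(d{\left(X{\left(-2 \right)},-12 \right)},28 \right)} = 19193 - 28 \left(-4 + 28\right) = 19193 - 28 \cdot 24 = 19193 - 672 = 18521$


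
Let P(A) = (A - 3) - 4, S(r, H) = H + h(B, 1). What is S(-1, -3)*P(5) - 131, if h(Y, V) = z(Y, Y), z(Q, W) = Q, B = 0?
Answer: -125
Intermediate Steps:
h(Y, V) = Y
S(r, H) = H (S(r, H) = H + 0 = H)
P(A) = -7 + A (P(A) = (-3 + A) - 4 = -7 + A)
S(-1, -3)*P(5) - 131 = -3*(-7 + 5) - 131 = -3*(-2) - 131 = 6 - 131 = -125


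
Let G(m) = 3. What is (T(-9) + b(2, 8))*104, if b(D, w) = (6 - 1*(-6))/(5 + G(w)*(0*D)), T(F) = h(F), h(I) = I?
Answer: -3432/5 ≈ -686.40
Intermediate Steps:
T(F) = F
b(D, w) = 12/5 (b(D, w) = (6 - 1*(-6))/(5 + 3*(0*D)) = (6 + 6)/(5 + 3*0) = 12/(5 + 0) = 12/5)
(T(-9) + b(2, 8))*104 = (-9 + 12/5)*104 = -33/5*104 = -3432/5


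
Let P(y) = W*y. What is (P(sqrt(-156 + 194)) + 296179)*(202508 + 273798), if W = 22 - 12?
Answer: 141071834774 + 4763060*sqrt(38) ≈ 1.4110e+11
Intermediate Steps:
W = 10
P(y) = 10*y
(P(sqrt(-156 + 194)) + 296179)*(202508 + 273798) = (10*sqrt(-156 + 194) + 296179)*(202508 + 273798) = (10*sqrt(38) + 296179)*476306 = (296179 + 10*sqrt(38))*476306 = 141071834774 + 4763060*sqrt(38)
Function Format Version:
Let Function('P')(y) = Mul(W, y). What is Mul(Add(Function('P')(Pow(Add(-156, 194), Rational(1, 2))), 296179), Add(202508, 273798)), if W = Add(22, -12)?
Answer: Add(141071834774, Mul(4763060, Pow(38, Rational(1, 2)))) ≈ 1.4110e+11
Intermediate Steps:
W = 10
Function('P')(y) = Mul(10, y)
Mul(Add(Function('P')(Pow(Add(-156, 194), Rational(1, 2))), 296179), Add(202508, 273798)) = Mul(Add(Mul(10, Pow(Add(-156, 194), Rational(1, 2))), 296179), Add(202508, 273798)) = Mul(Add(Mul(10, Pow(38, Rational(1, 2))), 296179), 476306) = Mul(Add(296179, Mul(10, Pow(38, Rational(1, 2)))), 476306) = Add(141071834774, Mul(4763060, Pow(38, Rational(1, 2))))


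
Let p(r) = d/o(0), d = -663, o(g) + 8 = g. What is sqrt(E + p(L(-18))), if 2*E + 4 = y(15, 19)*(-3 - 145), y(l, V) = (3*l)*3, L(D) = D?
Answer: I*sqrt(158546)/4 ≈ 99.545*I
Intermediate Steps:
o(g) = -8 + g
y(l, V) = 9*l
p(r) = 663/8 (p(r) = -663/(-8 + 0) = -663/(-8) = -663*(-1/8) = 663/8)
E = -9992 (E = -2 + ((9*15)*(-3 - 145))/2 = -2 + (135*(-148))/2 = -2 + (1/2)*(-19980) = -2 - 9990 = -9992)
sqrt(E + p(L(-18))) = sqrt(-9992 + 663/8) = sqrt(-79273/8) = I*sqrt(158546)/4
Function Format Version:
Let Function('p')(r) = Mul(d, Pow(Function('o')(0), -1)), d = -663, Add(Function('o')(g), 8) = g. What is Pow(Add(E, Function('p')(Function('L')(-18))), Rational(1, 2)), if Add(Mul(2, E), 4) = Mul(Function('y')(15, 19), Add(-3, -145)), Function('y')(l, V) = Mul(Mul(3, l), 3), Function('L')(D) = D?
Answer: Mul(Rational(1, 4), I, Pow(158546, Rational(1, 2))) ≈ Mul(99.545, I)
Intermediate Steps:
Function('o')(g) = Add(-8, g)
Function('y')(l, V) = Mul(9, l)
Function('p')(r) = Rational(663, 8) (Function('p')(r) = Mul(-663, Pow(Add(-8, 0), -1)) = Mul(-663, Pow(-8, -1)) = Mul(-663, Rational(-1, 8)) = Rational(663, 8))
E = -9992 (E = Add(-2, Mul(Rational(1, 2), Mul(Mul(9, 15), Add(-3, -145)))) = Add(-2, Mul(Rational(1, 2), Mul(135, -148))) = Add(-2, Mul(Rational(1, 2), -19980)) = Add(-2, -9990) = -9992)
Pow(Add(E, Function('p')(Function('L')(-18))), Rational(1, 2)) = Pow(Add(-9992, Rational(663, 8)), Rational(1, 2)) = Pow(Rational(-79273, 8), Rational(1, 2)) = Mul(Rational(1, 4), I, Pow(158546, Rational(1, 2)))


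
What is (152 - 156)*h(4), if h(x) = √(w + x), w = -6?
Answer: -4*I*√2 ≈ -5.6569*I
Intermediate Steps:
h(x) = √(-6 + x)
(152 - 156)*h(4) = (152 - 156)*√(-6 + 4) = -4*I*√2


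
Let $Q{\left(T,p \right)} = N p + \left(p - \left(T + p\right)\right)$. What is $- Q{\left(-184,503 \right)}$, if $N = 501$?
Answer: $-252187$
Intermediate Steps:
$Q{\left(T,p \right)} = - T + 501 p$ ($Q{\left(T,p \right)} = 501 p + \left(p - \left(T + p\right)\right) = 501 p - T = - T + 501 p$)
$- Q{\left(-184,503 \right)} = - (\left(-1\right) \left(-184\right) + 501 \cdot 503) = - (184 + 252003) = \left(-1\right) 252187 = -252187$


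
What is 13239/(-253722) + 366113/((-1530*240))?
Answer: -16292047231/15527786400 ≈ -1.0492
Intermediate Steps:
13239/(-253722) + 366113/((-1530*240)) = 13239*(-1/253722) + 366113/(-367200) = -4413/84574 + 366113*(-1/367200) = -4413/84574 - 366113/367200 = -16292047231/15527786400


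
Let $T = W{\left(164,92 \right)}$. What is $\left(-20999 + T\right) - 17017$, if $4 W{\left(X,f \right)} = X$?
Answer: $-37975$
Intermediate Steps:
$W{\left(X,f \right)} = \frac{X}{4}$
$T = 41$ ($T = \frac{1}{4} \cdot 164 = 41$)
$\left(-20999 + T\right) - 17017 = \left(-20999 + 41\right) - 17017 = -20958 - 17017 = -37975$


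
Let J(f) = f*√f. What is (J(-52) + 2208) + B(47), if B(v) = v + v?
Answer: 2302 - 104*I*√13 ≈ 2302.0 - 374.98*I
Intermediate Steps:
B(v) = 2*v
J(f) = f^(3/2)
(J(-52) + 2208) + B(47) = ((-52)^(3/2) + 2208) + 2*47 = (-104*I*√13 + 2208) + 94 = (2208 - 104*I*√13) + 94 = 2302 - 104*I*√13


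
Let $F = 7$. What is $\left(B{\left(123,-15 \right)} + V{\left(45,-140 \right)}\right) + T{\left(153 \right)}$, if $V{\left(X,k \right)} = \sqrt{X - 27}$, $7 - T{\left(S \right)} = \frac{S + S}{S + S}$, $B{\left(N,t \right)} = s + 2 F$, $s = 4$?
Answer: $24 + 3 \sqrt{2} \approx 28.243$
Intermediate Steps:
$B{\left(N,t \right)} = 18$ ($B{\left(N,t \right)} = 4 + 2 \cdot 7 = 4 + 14 = 18$)
$T{\left(S \right)} = 6$ ($T{\left(S \right)} = 7 - \frac{S + S}{S + S} = 7 - \frac{2 S}{2 S} = 7 - 2 S \frac{1}{2 S} = 7 - 1 = 6$)
$V{\left(X,k \right)} = \sqrt{-27 + X}$
$\left(B{\left(123,-15 \right)} + V{\left(45,-140 \right)}\right) + T{\left(153 \right)} = \left(18 + \sqrt{-27 + 45}\right) + 6 = \left(18 + \sqrt{18}\right) + 6 = \left(18 + 3 \sqrt{2}\right) + 6 = 24 + 3 \sqrt{2}$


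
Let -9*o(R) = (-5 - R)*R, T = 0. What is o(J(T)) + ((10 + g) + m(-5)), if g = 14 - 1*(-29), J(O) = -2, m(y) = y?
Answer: 142/3 ≈ 47.333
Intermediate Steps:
g = 43 (g = 14 + 29 = 43)
o(R) = -R*(-5 - R)/9 (o(R) = -(-5 - R)*R/9 = -R*(-5 - R)/9)
o(J(T)) + ((10 + g) + m(-5)) = (⅑)*(-2)*(5 - 2) + ((10 + 43) - 5) = (⅑)*(-2)*3 + (53 - 5) = -⅔ + 48 = 142/3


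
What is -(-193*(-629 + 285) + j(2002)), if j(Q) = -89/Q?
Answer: -132916695/2002 ≈ -66392.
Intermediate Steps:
-(-193*(-629 + 285) + j(2002)) = -(-193*(-629 + 285) - 89/2002) = -(-193*(-344) - 89*1/2002) = -(66392 - 89/2002) = -1*132916695/2002 = -132916695/2002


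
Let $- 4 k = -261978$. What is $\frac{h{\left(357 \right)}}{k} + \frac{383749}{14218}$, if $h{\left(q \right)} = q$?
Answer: $\frac{16759016471}{620800534} \approx 26.996$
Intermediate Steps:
$k = \frac{130989}{2}$ ($k = \left(- \frac{1}{4}\right) \left(-261978\right) = \frac{130989}{2} \approx 65495.0$)
$\frac{h{\left(357 \right)}}{k} + \frac{383749}{14218} = \frac{357}{\frac{130989}{2}} + \frac{383749}{14218} = 357 \cdot \frac{2}{130989} + 383749 \cdot \frac{1}{14218} = \frac{238}{43663} + \frac{383749}{14218} = \frac{16759016471}{620800534}$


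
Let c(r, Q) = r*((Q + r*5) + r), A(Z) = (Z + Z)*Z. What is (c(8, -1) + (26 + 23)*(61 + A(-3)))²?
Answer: 18037009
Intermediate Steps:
A(Z) = 2*Z² (A(Z) = (2*Z)*Z = 2*Z²)
c(r, Q) = r*(Q + 6*r) (c(r, Q) = r*((Q + 5*r) + r) = r*(Q + 6*r))
(c(8, -1) + (26 + 23)*(61 + A(-3)))² = (8*(-1 + 6*8) + (26 + 23)*(61 + 2*(-3)²))² = (8*(-1 + 48) + 49*(61 + 2*9))² = (8*47 + 49*(61 + 18))² = (376 + 49*79)² = (376 + 3871)² = 4247² = 18037009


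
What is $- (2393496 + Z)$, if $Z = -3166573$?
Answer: $773077$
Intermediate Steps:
$- (2393496 + Z) = - (2393496 - 3166573) = \left(-1\right) \left(-773077\right) = 773077$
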